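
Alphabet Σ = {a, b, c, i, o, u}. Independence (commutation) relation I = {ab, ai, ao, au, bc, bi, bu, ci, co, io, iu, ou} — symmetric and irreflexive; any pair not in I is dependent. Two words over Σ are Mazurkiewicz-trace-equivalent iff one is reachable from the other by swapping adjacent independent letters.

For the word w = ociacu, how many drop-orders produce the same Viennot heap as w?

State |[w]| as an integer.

30

#0=o has no predecessor
#1=c has no predecessor
#2=i has no predecessor
#3=a depends on [1:c]
#4=c depends on [3:a]
#5=u depends on [4:c]
sources: [0:o, 1:c, 2:i]
N(rest) = Σ N(rest − s) over sources s of rest; N(one piece) = 1:
  size 1 → [0]=1  [2]=1  [5]=1
  size 2 → [0,2]=2  [0,5]=2  [2,5]=2  [4,5]=1
  size 3 → [0,2,5]=6  [0,4,5]=3  [2,4,5]=3  [3,4,5]=1
  size 4 → [0,2,4,5]=12  [0,3,4,5]=4  [1,3,4,5]=1  [2,3,4,5]=4
  first=0(o) contributes 5
  first=1(c) contributes 20
  first=2(i) contributes 5
|[w]| = 30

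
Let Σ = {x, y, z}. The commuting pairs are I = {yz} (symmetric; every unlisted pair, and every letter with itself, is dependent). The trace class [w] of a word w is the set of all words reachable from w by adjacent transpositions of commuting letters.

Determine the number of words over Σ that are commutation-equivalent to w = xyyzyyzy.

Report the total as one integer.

21

#0=x has no predecessor
#1=y depends on [0:x]
#2=y depends on [1:y]
#3=z depends on [0:x]
#4=y depends on [2:y]
#5=y depends on [4:y]
#6=z depends on [3:z]
#7=y depends on [5:y]
sources: [0:x]
N(rest) = Σ N(rest − s) over sources s of rest; N(one piece) = 1:
  size 1 → [6]=1  [7]=1
  size 2 → [3,6]=1  [5,7]=1  [6,7]=2
  size 3 → [3,6,7]=3  [4,5,7]=1  [5,6,7]=3
  size 4 → [2,4,5,7]=1  [3,5,6,7]=6  [4,5,6,7]=4
  size 5 → [1,2,4,5,7]=1  [2,4,5,6,7]=5  [3,4,5,6,7]=10
  size 6 → [1,2,4,5,6,7]=6  [2,3,4,5,6,7]=15
  first=0(x) contributes 21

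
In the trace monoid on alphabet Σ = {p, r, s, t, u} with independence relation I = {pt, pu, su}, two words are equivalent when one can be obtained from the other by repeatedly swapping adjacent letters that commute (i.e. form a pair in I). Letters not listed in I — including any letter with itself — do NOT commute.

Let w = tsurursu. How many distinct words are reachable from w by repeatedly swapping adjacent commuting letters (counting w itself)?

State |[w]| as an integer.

4

drop 0:t onto floor
drop 1:s onto {0:t}
drop 2:u onto {0:t}
drop 3:r onto {1:s, 2:u}
drop 4:u onto {3:r}
drop 5:r onto {4:u}
drop 6:s onto {5:r}
drop 7:u onto {5:r}
ground layer = {0:t}
drop-orders for the pieces not yet dropped (sum over which currently-grounded one goes next):
  1 to go: {6} 1  {7} 1
  2 to go: {6,7} 2
  3 to go: {5,6,7} 2
  4 to go: {4,5,6,7} 2
  5 to go: {3,4,5,6,7} 2
  6 to go: {1,3,4,5,6,7} 2  {2,3,4,5,6,7} 2
  if 0:t drops first: 4 orders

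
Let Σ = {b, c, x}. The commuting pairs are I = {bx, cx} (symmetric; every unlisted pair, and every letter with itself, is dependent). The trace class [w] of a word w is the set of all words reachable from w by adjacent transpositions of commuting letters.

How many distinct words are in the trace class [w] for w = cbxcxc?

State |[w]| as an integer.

15

0(c) covers ∅
1(b) covers 0:c
2(x) covers ∅
3(c) covers 1:b
4(x) covers 2:x
5(c) covers 3:c
floor of heap: 0:c, 2:x
completions by unplaced set U, small U first (add the entries for U minus each lowest piece of U):
  |U|=1: {4}:1  {5}:1
  |U|=2: {2,4}:1  {3,5}:1  {4,5}:2
  |U|=3: {1,3,5}:1  {2,4,5}:3  {3,4,5}:3
  |U|=4: {0,1,3,5}:1  {1,3,4,5}:4  {2,3,4,5}:6
  start at 0(c): 10
  start at 2(x): 5
sum over floor = 15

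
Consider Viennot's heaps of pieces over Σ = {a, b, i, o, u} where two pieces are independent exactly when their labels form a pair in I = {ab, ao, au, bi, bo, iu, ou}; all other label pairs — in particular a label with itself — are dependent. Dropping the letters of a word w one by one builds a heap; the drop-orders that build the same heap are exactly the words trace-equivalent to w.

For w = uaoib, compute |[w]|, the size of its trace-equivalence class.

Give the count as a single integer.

20

piece 0:u — minimal
piece 1:a — minimal
piece 2:o — minimal
piece 3:i rests on {1:a, 2:o}
piece 4:b rests on {0:u}
minimal pieces: {0:u, 1:a, 2:o}
ways to finish when only these pieces remain (= sum over removing one remaining piece with nothing left below it):
  1 left: {3}→1  {4}→1
  2 left: {0,4}→1  {1,3}→1  {2,3}→1  {3,4}→2
  3 left: {0,3,4}→3  {1,2,3}→2  {1,3,4}→3  {2,3,4}→3
  placing 0:u first → 8 extensions
  placing 1:a first → 6 extensions
  placing 2:o first → 6 extensions
total linear extensions = 20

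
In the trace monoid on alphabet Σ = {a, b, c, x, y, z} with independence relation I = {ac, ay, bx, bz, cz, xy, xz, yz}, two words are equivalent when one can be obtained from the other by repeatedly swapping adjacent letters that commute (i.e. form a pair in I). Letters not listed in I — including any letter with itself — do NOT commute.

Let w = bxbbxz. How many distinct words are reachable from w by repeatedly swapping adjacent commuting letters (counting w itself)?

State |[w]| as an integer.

60

drop 0:b onto floor
drop 1:x onto floor
drop 2:b onto {0:b}
drop 3:b onto {2:b}
drop 4:x onto {1:x}
drop 5:z onto floor
ground layer = {0:b, 1:x, 5:z}
drop-orders for the pieces not yet dropped (sum over which currently-grounded one goes next):
  1 to go: {3} 1  {4} 1  {5} 1
  2 to go: {1,4} 1  {2,3} 1  {3,4} 2  {3,5} 2  {4,5} 2
  3 to go: {0,2,3} 1  {1,3,4} 3  {1,4,5} 3  {2,3,4} 3  {2,3,5} 3  {3,4,5} 6
  4 to go: {0,2,3,4} 4  {0,2,3,5} 4  {1,2,3,4} 6  {1,3,4,5} 12  {2,3,4,5} 12
  if 0:b drops first: 30 orders
  if 1:x drops first: 20 orders
  if 5:z drops first: 10 orders
heap linearizations: 60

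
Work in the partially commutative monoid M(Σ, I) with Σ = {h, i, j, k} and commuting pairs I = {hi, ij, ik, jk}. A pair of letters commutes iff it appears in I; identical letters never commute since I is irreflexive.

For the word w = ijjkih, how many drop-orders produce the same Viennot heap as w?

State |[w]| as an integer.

45

piece 0:i — minimal
piece 1:j — minimal
piece 2:j rests on {1:j}
piece 3:k — minimal
piece 4:i rests on {0:i}
piece 5:h rests on {2:j, 3:k}
minimal pieces: {0:i, 1:j, 3:k}
ways to finish when only these pieces remain (= sum over removing one remaining piece with nothing left below it):
  1 left: {4}→1  {5}→1
  2 left: {0,4}→1  {2,5}→1  {3,5}→1  {4,5}→2
  3 left: {0,4,5}→3  {1,2,5}→1  {2,3,5}→2  {2,4,5}→3  {3,4,5}→3
  4 left: {0,2,4,5}→6  {0,3,4,5}→6  {1,2,3,5}→3  {1,2,4,5}→4  {2,3,4,5}→8
  placing 0:i first → 15 extensions
  placing 1:j first → 20 extensions
  placing 3:k first → 10 extensions
total linear extensions = 45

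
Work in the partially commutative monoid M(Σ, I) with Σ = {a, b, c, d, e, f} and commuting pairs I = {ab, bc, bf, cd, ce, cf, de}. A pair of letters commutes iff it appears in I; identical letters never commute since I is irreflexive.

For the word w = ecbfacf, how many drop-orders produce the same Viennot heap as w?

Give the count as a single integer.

0(e) covers ∅
1(c) covers ∅
2(b) covers 0:e
3(f) covers 0:e
4(a) covers 1:c, 3:f
5(c) covers 4:a
6(f) covers 4:a
floor of heap: 0:e, 1:c
completions by unplaced set U, small U first (add the entries for U minus each lowest piece of U):
  |U|=1: {2}:1  {5}:1  {6}:1
  |U|=2: {2,5}:2  {2,6}:2  {5,6}:2
  |U|=3: {2,5,6}:6  {4,5,6}:2
  |U|=4: {1,4,5,6}:2  {2,4,5,6}:8  {3,4,5,6}:2
  |U|=5: {1,2,4,5,6}:10  {1,3,4,5,6}:4  {2,3,4,5,6}:10
  start at 0(e): 24
  start at 1(c): 10
sum over floor = 34

34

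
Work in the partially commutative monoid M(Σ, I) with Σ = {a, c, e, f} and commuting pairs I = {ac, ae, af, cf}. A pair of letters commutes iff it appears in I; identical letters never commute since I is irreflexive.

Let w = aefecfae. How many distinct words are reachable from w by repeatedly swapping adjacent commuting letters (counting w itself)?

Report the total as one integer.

56

drop 0:a onto floor
drop 1:e onto floor
drop 2:f onto {1:e}
drop 3:e onto {2:f}
drop 4:c onto {3:e}
drop 5:f onto {3:e}
drop 6:a onto {0:a}
drop 7:e onto {4:c, 5:f}
ground layer = {0:a, 1:e}
drop-orders for the pieces not yet dropped (sum over which currently-grounded one goes next):
  1 to go: {6} 1  {7} 1
  2 to go: {0,6} 1  {4,7} 1  {5,7} 1  {6,7} 2
  3 to go: {0,6,7} 3  {4,5,7} 2  {4,6,7} 3  {5,6,7} 3
  4 to go: {0,4,6,7} 6  {0,5,6,7} 6  {3,4,5,7} 2  {4,5,6,7} 8
  5 to go: {0,4,5,6,7} 20  {2,3,4,5,7} 2  {3,4,5,6,7} 10
  6 to go: {0,3,4,5,6,7} 30  {1,2,3,4,5,7} 2  {2,3,4,5,6,7} 12
  if 0:a drops first: 14 orders
  if 1:e drops first: 42 orders
heap linearizations: 56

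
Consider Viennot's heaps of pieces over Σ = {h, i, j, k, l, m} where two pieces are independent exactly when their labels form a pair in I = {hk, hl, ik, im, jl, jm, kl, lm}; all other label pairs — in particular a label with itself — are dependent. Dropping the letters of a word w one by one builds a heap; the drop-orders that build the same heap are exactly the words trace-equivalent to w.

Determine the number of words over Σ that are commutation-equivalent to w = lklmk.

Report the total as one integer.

piece 0:l — minimal
piece 1:k — minimal
piece 2:l rests on {0:l}
piece 3:m rests on {1:k}
piece 4:k rests on {3:m}
minimal pieces: {0:l, 1:k}
ways to finish when only these pieces remain (= sum over removing one remaining piece with nothing left below it):
  1 left: {2}→1  {4}→1
  2 left: {0,2}→1  {2,4}→2  {3,4}→1
  3 left: {0,2,4}→3  {1,3,4}→1  {2,3,4}→3
  placing 0:l first → 4 extensions
  placing 1:k first → 6 extensions
total linear extensions = 10

10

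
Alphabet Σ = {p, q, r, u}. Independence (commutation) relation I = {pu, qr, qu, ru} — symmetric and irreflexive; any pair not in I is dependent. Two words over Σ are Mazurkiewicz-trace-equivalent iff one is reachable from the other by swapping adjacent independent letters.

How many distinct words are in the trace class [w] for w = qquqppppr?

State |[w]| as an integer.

9

#0=q has no predecessor
#1=q depends on [0:q]
#2=u has no predecessor
#3=q depends on [1:q]
#4=p depends on [3:q]
#5=p depends on [4:p]
#6=p depends on [5:p]
#7=p depends on [6:p]
#8=r depends on [7:p]
sources: [0:q, 2:u]
N(rest) = Σ N(rest − s) over sources s of rest; N(one piece) = 1:
  size 1 → [2]=1  [8]=1
  size 2 → [2,8]=2  [7,8]=1
  size 3 → [2,7,8]=3  [6,7,8]=1
  size 4 → [2,6,7,8]=4  [5,6,7,8]=1
  size 5 → [2,5,6,7,8]=5  [4,5,6,7,8]=1
  size 6 → [2,4,5,6,7,8]=6  [3,4,5,6,7,8]=1
  size 7 → [1,3,4,5,6,7,8]=1  [2,3,4,5,6,7,8]=7
  first=0(q) contributes 8
  first=2(u) contributes 1
|[w]| = 9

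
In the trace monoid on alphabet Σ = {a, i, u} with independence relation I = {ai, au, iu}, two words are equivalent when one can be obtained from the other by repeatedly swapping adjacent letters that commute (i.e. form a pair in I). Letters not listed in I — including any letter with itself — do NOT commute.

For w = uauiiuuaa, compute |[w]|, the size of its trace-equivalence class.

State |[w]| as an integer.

1260

#0=u has no predecessor
#1=a has no predecessor
#2=u depends on [0:u]
#3=i has no predecessor
#4=i depends on [3:i]
#5=u depends on [2:u]
#6=u depends on [5:u]
#7=a depends on [1:a]
#8=a depends on [7:a]
sources: [0:u, 1:a, 3:i]
N(rest) = Σ N(rest − s) over sources s of rest; N(one piece) = 1:
  size 1 → [4]=1  [6]=1  [8]=1
  size 2 → [3,4]=1  [4,6]=2  [4,8]=2  [5,6]=1  [6,8]=2  [7,8]=1
  size 3 → [1,7,8]=1  [2,5,6]=1  [3,4,6]=3  [3,4,8]=3  [4,5,6]=3  [4,6,8]=6  [4,7,8]=3  [5,6,8]=3  [6,7,8]=3
  size 4 → [0,2,5,6]=1  [1,4,7,8]=4  [1,6,7,8]=4  [2,4,5,6]=4  [2,5,6,8]=4  [3,4,5,6]=6  [3,4,6,8]=12  [3,4,7,8]=6  [4,5,6,8]=12  [4,6,7,8]=12  [5,6,7,8]=6
  size 5 → [0,2,4,5,6]=5  [0,2,5,6,8]=5  [1,3,4,7,8]=10  [1,4,6,7,8]=20  [1,5,6,7,8]=10  [2,3,4,5,6]=10  [2,4,5,6,8]=20  [2,5,6,7,8]=10  [3,4,5,6,8]=30  [3,4,6,7,8]=30  [4,5,6,7,8]=30
  size 6 → [0,2,3,4,5,6]=15  [0,2,4,5,6,8]=30  [0,2,5,6,7,8]=15  [1,2,5,6,7,8]=20  [1,3,4,6,7,8]=60  [1,4,5,6,7,8]=60  [2,3,4,5,6,8]=60  [2,4,5,6,7,8]=60  [3,4,5,6,7,8]=90
  size 7 → [0,1,2,5,6,7,8]=35  [0,2,3,4,5,6,8]=105  [0,2,4,5,6,7,8]=105  [1,2,4,5,6,7,8]=140  [1,3,4,5,6,7,8]=210  [2,3,4,5,6,7,8]=210
  first=0(u) contributes 560
  first=1(a) contributes 420
  first=3(i) contributes 280
|[w]| = 1260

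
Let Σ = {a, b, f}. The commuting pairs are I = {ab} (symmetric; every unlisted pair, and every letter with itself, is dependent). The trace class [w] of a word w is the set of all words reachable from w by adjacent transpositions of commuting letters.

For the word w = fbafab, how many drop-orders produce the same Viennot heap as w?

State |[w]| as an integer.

0(f) covers ∅
1(b) covers 0:f
2(a) covers 0:f
3(f) covers 1:b, 2:a
4(a) covers 3:f
5(b) covers 3:f
floor of heap: 0:f
completions by unplaced set U, small U first (add the entries for U minus each lowest piece of U):
  |U|=1: {4}:1  {5}:1
  |U|=2: {4,5}:2
  |U|=3: {3,4,5}:2
  |U|=4: {1,3,4,5}:2  {2,3,4,5}:2
  start at 0(f): 4

4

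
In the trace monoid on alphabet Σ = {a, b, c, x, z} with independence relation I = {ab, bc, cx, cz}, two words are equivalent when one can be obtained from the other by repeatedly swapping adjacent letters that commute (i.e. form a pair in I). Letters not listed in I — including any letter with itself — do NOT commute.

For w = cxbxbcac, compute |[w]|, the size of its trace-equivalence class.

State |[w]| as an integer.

drop 0:c onto floor
drop 1:x onto floor
drop 2:b onto {1:x}
drop 3:x onto {2:b}
drop 4:b onto {3:x}
drop 5:c onto {0:c}
drop 6:a onto {3:x, 5:c}
drop 7:c onto {6:a}
ground layer = {0:c, 1:x}
drop-orders for the pieces not yet dropped (sum over which currently-grounded one goes next):
  1 to go: {4} 1  {7} 1
  2 to go: {4,7} 2  {6,7} 1
  3 to go: {4,6,7} 3  {5,6,7} 1
  4 to go: {0,5,6,7} 1  {3,4,6,7} 3  {4,5,6,7} 4
  5 to go: {0,4,5,6,7} 5  {2,3,4,6,7} 3  {3,4,5,6,7} 7
  6 to go: {0,3,4,5,6,7} 12  {1,2,3,4,6,7} 3  {2,3,4,5,6,7} 10
  if 0:c drops first: 13 orders
  if 1:x drops first: 22 orders
heap linearizations: 35

35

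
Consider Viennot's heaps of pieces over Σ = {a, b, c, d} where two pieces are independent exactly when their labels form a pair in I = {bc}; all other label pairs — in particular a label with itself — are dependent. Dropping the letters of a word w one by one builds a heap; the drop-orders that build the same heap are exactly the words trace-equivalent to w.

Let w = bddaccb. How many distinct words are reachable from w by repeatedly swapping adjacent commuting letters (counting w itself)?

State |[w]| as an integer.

3

0(b) covers ∅
1(d) covers 0:b
2(d) covers 1:d
3(a) covers 2:d
4(c) covers 3:a
5(c) covers 4:c
6(b) covers 3:a
floor of heap: 0:b
completions by unplaced set U, small U first (add the entries for U minus each lowest piece of U):
  |U|=1: {5}:1  {6}:1
  |U|=2: {4,5}:1  {5,6}:2
  |U|=3: {4,5,6}:3
  |U|=4: {3,4,5,6}:3
  |U|=5: {2,3,4,5,6}:3
  start at 0(b): 3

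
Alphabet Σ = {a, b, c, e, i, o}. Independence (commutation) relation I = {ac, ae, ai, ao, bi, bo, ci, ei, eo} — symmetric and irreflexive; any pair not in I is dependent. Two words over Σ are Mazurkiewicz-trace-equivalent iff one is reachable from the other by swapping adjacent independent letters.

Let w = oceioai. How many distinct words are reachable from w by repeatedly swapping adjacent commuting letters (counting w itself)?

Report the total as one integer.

drop 0:o onto floor
drop 1:c onto {0:o}
drop 2:e onto {1:c}
drop 3:i onto {0:o}
drop 4:o onto {1:c, 3:i}
drop 5:a onto floor
drop 6:i onto {4:o}
ground layer = {0:o, 5:a}
drop-orders for the pieces not yet dropped (sum over which currently-grounded one goes next):
  1 to go: {2} 1  {5} 1  {6} 1
  2 to go: {2,5} 2  {2,6} 2  {4,6} 1  {5,6} 2
  3 to go: {2,4,6} 3  {2,5,6} 6  {3,4,6} 1  {4,5,6} 3
  4 to go: {1,2,4,6} 3  {2,3,4,6} 4  {2,4,5,6} 12  {3,4,5,6} 4
  5 to go: {1,2,3,4,6} 7  {1,2,4,5,6} 15  {2,3,4,5,6} 20
  if 0:o drops first: 42 orders
  if 5:a drops first: 7 orders
heap linearizations: 49

49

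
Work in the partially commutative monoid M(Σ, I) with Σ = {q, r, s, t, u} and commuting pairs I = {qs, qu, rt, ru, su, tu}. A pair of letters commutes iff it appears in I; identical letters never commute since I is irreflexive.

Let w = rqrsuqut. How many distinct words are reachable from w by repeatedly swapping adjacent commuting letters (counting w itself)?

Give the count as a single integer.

56

piece 0:r — minimal
piece 1:q rests on {0:r}
piece 2:r rests on {1:q}
piece 3:s rests on {2:r}
piece 4:u — minimal
piece 5:q rests on {2:r}
piece 6:u rests on {4:u}
piece 7:t rests on {3:s, 5:q}
minimal pieces: {0:r, 4:u}
ways to finish when only these pieces remain (= sum over removing one remaining piece with nothing left below it):
  1 left: {6}→1  {7}→1
  2 left: {3,7}→1  {4,6}→1  {5,7}→1  {6,7}→2
  3 left: {3,5,7}→2  {3,6,7}→3  {4,6,7}→3  {5,6,7}→3
  4 left: {2,3,5,7}→2  {3,4,6,7}→6  {3,5,6,7}→8  {4,5,6,7}→6
  5 left: {1,2,3,5,7}→2  {2,3,5,6,7}→10  {3,4,5,6,7}→20
  6 left: {0,1,2,3,5,7}→2  {1,2,3,5,6,7}→12  {2,3,4,5,6,7}→30
  placing 0:r first → 42 extensions
  placing 4:u first → 14 extensions
total linear extensions = 56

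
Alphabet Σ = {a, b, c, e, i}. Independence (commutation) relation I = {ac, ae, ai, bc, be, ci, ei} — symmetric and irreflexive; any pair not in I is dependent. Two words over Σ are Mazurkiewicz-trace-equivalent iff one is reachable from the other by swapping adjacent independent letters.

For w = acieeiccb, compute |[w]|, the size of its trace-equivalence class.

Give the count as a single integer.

378

piece 0:a — minimal
piece 1:c — minimal
piece 2:i — minimal
piece 3:e rests on {1:c}
piece 4:e rests on {3:e}
piece 5:i rests on {2:i}
piece 6:c rests on {4:e}
piece 7:c rests on {6:c}
piece 8:b rests on {0:a, 5:i}
minimal pieces: {0:a, 1:c, 2:i}
ways to finish when only these pieces remain (= sum over removing one remaining piece with nothing left below it):
  1 left: {7}→1  {8}→1
  2 left: {0,8}→1  {5,8}→1  {6,7}→1  {7,8}→2
  3 left: {0,5,8}→2  {0,7,8}→3  {2,5,8}→1  {4,6,7}→1  {5,7,8}→3  {6,7,8}→3
  4 left: {0,2,5,8}→3  {0,5,7,8}→8  {0,6,7,8}→6  {2,5,7,8}→4  {3,4,6,7}→1  {4,6,7,8}→4  {5,6,7,8}→6
  5 left: {0,2,5,7,8}→15  {0,4,6,7,8}→10  {0,5,6,7,8}→20  {1,3,4,6,7}→1  {2,5,6,7,8}→10  {3,4,6,7,8}→5  {4,5,6,7,8}→10
  6 left: {0,2,5,6,7,8}→45  {0,3,4,6,7,8}→15  {0,4,5,6,7,8}→40  {1,3,4,6,7,8}→6  {2,4,5,6,7,8}→20  {3,4,5,6,7,8}→15
  7 left: {0,1,3,4,6,7,8}→21  {0,2,4,5,6,7,8}→105  {0,3,4,5,6,7,8}→70  {1,3,4,5,6,7,8}→21  {2,3,4,5,6,7,8}→35
  placing 0:a first → 56 extensions
  placing 1:c first → 210 extensions
  placing 2:i first → 112 extensions
total linear extensions = 378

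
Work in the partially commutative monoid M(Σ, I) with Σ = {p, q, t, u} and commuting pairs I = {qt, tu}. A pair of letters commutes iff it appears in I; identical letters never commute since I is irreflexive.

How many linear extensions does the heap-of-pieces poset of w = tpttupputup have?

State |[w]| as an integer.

piece 0:t — minimal
piece 1:p rests on {0:t}
piece 2:t rests on {1:p}
piece 3:t rests on {2:t}
piece 4:u rests on {1:p}
piece 5:p rests on {3:t, 4:u}
piece 6:p rests on {5:p}
piece 7:u rests on {6:p}
piece 8:t rests on {6:p}
piece 9:u rests on {7:u}
piece 10:p rests on {8:t, 9:u}
minimal pieces: {0:t}
ways to finish when only these pieces remain (= sum over removing one remaining piece with nothing left below it):
  1 left: {10}→1
  2 left: {8,10}→1  {9,10}→1
  3 left: {7,9,10}→1  {8,9,10}→2
  4 left: {7,8,9,10}→3
  5 left: {6,7,8,9,10}→3
  6 left: {5,6,7,8,9,10}→3
  7 left: {3,5,6,7,8,9,10}→3  {4,5,6,7,8,9,10}→3
  8 left: {2,3,5,6,7,8,9,10}→3  {3,4,5,6,7,8,9,10}→6
  9 left: {2,3,4,5,6,7,8,9,10}→9
  placing 0:t first → 9 extensions

9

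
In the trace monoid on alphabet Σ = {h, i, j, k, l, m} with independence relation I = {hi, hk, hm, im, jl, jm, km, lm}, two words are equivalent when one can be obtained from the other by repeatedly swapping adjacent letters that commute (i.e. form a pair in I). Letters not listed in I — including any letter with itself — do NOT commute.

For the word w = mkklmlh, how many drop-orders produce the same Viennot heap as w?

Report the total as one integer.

piece 0:m — minimal
piece 1:k — minimal
piece 2:k rests on {1:k}
piece 3:l rests on {2:k}
piece 4:m rests on {0:m}
piece 5:l rests on {3:l}
piece 6:h rests on {5:l}
minimal pieces: {0:m, 1:k}
ways to finish when only these pieces remain (= sum over removing one remaining piece with nothing left below it):
  1 left: {4}→1  {6}→1
  2 left: {0,4}→1  {4,6}→2  {5,6}→1
  3 left: {0,4,6}→3  {3,5,6}→1  {4,5,6}→3
  4 left: {0,4,5,6}→6  {2,3,5,6}→1  {3,4,5,6}→4
  5 left: {0,3,4,5,6}→10  {1,2,3,5,6}→1  {2,3,4,5,6}→5
  placing 0:m first → 6 extensions
  placing 1:k first → 15 extensions
total linear extensions = 21

21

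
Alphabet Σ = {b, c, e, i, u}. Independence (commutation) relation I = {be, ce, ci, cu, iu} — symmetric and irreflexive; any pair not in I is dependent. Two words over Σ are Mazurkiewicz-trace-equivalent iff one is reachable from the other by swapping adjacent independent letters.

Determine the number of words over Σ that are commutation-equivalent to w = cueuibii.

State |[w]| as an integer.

piece 0:c — minimal
piece 1:u — minimal
piece 2:e rests on {1:u}
piece 3:u rests on {2:e}
piece 4:i rests on {2:e}
piece 5:b rests on {0:c, 3:u, 4:i}
piece 6:i rests on {5:b}
piece 7:i rests on {6:i}
minimal pieces: {0:c, 1:u}
ways to finish when only these pieces remain (= sum over removing one remaining piece with nothing left below it):
  1 left: {7}→1
  2 left: {6,7}→1
  3 left: {5,6,7}→1
  4 left: {0,5,6,7}→1  {3,5,6,7}→1  {4,5,6,7}→1
  5 left: {0,3,5,6,7}→2  {0,4,5,6,7}→2  {3,4,5,6,7}→2
  6 left: {0,3,4,5,6,7}→6  {2,3,4,5,6,7}→2
  placing 0:c first → 2 extensions
  placing 1:u first → 8 extensions
total linear extensions = 10

10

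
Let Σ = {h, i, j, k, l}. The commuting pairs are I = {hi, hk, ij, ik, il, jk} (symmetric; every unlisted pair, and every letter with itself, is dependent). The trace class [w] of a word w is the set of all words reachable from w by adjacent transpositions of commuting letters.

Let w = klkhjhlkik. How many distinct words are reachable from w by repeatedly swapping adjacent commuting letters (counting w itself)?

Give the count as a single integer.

0(k) covers ∅
1(l) covers 0:k
2(k) covers 1:l
3(h) covers 1:l
4(j) covers 3:h
5(h) covers 4:j
6(l) covers 2:k, 5:h
7(k) covers 6:l
8(i) covers ∅
9(k) covers 7:k
floor of heap: 0:k, 8:i
completions by unplaced set U, small U first (add the entries for U minus each lowest piece of U):
  |U|=1: {8}:1  {9}:1
  |U|=2: {7,9}:1  {8,9}:2
  |U|=3: {6,7,9}:1  {7,8,9}:3
  |U|=4: {2,6,7,9}:1  {5,6,7,9}:1  {6,7,8,9}:4
  |U|=5: {2,5,6,7,9}:2  {2,6,7,8,9}:5  {4,5,6,7,9}:1  {5,6,7,8,9}:5
  |U|=6: {2,4,5,6,7,9}:3  {2,5,6,7,8,9}:12  {3,4,5,6,7,9}:1  {4,5,6,7,8,9}:6
  |U|=7: {2,3,4,5,6,7,9}:4  {2,4,5,6,7,8,9}:21  {3,4,5,6,7,8,9}:7
  |U|=8: {1,2,3,4,5,6,7,9}:4  {2,3,4,5,6,7,8,9}:32
  start at 0(k): 36
  start at 8(i): 4
sum over floor = 40

40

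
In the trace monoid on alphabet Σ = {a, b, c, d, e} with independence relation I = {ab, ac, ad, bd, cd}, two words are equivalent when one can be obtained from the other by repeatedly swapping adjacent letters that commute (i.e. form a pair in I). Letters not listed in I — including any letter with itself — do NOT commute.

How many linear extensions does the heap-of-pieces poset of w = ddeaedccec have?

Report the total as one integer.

drop 0:d onto floor
drop 1:d onto {0:d}
drop 2:e onto {1:d}
drop 3:a onto {2:e}
drop 4:e onto {3:a}
drop 5:d onto {4:e}
drop 6:c onto {4:e}
drop 7:c onto {6:c}
drop 8:e onto {5:d, 7:c}
drop 9:c onto {8:e}
ground layer = {0:d}
drop-orders for the pieces not yet dropped (sum over which currently-grounded one goes next):
  1 to go: {9} 1
  2 to go: {8,9} 1
  3 to go: {5,8,9} 1  {7,8,9} 1
  4 to go: {5,7,8,9} 2  {6,7,8,9} 1
  5 to go: {5,6,7,8,9} 3
  6 to go: {4,5,6,7,8,9} 3
  7 to go: {3,4,5,6,7,8,9} 3
  8 to go: {2,3,4,5,6,7,8,9} 3
  if 0:d drops first: 3 orders

3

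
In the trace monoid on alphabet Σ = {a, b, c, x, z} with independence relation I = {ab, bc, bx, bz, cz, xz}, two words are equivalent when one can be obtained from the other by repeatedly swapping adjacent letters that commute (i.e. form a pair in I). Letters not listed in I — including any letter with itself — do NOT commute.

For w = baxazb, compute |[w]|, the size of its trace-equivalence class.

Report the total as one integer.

#0=b has no predecessor
#1=a has no predecessor
#2=x depends on [1:a]
#3=a depends on [2:x]
#4=z depends on [3:a]
#5=b depends on [0:b]
sources: [0:b, 1:a]
N(rest) = Σ N(rest − s) over sources s of rest; N(one piece) = 1:
  size 1 → [4]=1  [5]=1
  size 2 → [0,5]=1  [3,4]=1  [4,5]=2
  size 3 → [0,4,5]=3  [2,3,4]=1  [3,4,5]=3
  size 4 → [0,3,4,5]=6  [1,2,3,4]=1  [2,3,4,5]=4
  first=0(b) contributes 5
  first=1(a) contributes 10
|[w]| = 15

15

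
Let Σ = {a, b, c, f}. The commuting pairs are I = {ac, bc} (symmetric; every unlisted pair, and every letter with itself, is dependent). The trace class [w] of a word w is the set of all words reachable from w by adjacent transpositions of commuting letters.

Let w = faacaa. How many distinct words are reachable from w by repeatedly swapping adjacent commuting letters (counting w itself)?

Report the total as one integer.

5

0(f) covers ∅
1(a) covers 0:f
2(a) covers 1:a
3(c) covers 0:f
4(a) covers 2:a
5(a) covers 4:a
floor of heap: 0:f
completions by unplaced set U, small U first (add the entries for U minus each lowest piece of U):
  |U|=1: {3}:1  {5}:1
  |U|=2: {3,5}:2  {4,5}:1
  |U|=3: {2,4,5}:1  {3,4,5}:3
  |U|=4: {1,2,4,5}:1  {2,3,4,5}:4
  start at 0(f): 5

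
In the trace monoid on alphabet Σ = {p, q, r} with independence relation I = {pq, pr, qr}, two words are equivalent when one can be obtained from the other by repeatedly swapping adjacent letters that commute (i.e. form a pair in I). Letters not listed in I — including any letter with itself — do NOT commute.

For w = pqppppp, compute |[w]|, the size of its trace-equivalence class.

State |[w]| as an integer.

7

piece 0:p — minimal
piece 1:q — minimal
piece 2:p rests on {0:p}
piece 3:p rests on {2:p}
piece 4:p rests on {3:p}
piece 5:p rests on {4:p}
piece 6:p rests on {5:p}
minimal pieces: {0:p, 1:q}
ways to finish when only these pieces remain (= sum over removing one remaining piece with nothing left below it):
  1 left: {1}→1  {6}→1
  2 left: {1,6}→2  {5,6}→1
  3 left: {1,5,6}→3  {4,5,6}→1
  4 left: {1,4,5,6}→4  {3,4,5,6}→1
  5 left: {1,3,4,5,6}→5  {2,3,4,5,6}→1
  placing 0:p first → 6 extensions
  placing 1:q first → 1 extensions
total linear extensions = 7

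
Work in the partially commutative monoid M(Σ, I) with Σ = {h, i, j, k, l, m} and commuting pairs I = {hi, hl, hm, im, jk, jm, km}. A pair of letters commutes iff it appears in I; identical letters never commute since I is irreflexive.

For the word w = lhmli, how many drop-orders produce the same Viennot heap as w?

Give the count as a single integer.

piece 0:l — minimal
piece 1:h — minimal
piece 2:m rests on {0:l}
piece 3:l rests on {2:m}
piece 4:i rests on {3:l}
minimal pieces: {0:l, 1:h}
ways to finish when only these pieces remain (= sum over removing one remaining piece with nothing left below it):
  1 left: {1}→1  {4}→1
  2 left: {1,4}→2  {3,4}→1
  3 left: {1,3,4}→3  {2,3,4}→1
  placing 0:l first → 4 extensions
  placing 1:h first → 1 extensions
total linear extensions = 5

5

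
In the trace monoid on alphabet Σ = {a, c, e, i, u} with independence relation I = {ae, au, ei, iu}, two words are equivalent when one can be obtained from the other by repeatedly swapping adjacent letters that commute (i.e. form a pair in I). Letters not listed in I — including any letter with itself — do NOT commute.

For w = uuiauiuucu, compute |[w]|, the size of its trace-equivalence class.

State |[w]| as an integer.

#0=u has no predecessor
#1=u depends on [0:u]
#2=i has no predecessor
#3=a depends on [2:i]
#4=u depends on [1:u]
#5=i depends on [3:a]
#6=u depends on [4:u]
#7=u depends on [6:u]
#8=c depends on [5:i, 7:u]
#9=u depends on [8:c]
sources: [0:u, 2:i]
N(rest) = Σ N(rest − s) over sources s of rest; N(one piece) = 1:
  size 1 → [9]=1
  size 2 → [8,9]=1
  size 3 → [5,8,9]=1  [7,8,9]=1
  size 4 → [3,5,8,9]=1  [5,7,8,9]=2  [6,7,8,9]=1
  size 5 → [2,3,5,8,9]=1  [3,5,7,8,9]=3  [4,6,7,8,9]=1  [5,6,7,8,9]=3
  size 6 → [1,4,6,7,8,9]=1  [2,3,5,7,8,9]=4  [3,5,6,7,8,9]=6  [4,5,6,7,8,9]=4
  size 7 → [0,1,4,6,7,8,9]=1  [1,4,5,6,7,8,9]=5  [2,3,5,6,7,8,9]=10  [3,4,5,6,7,8,9]=10
  size 8 → [0,1,4,5,6,7,8,9]=6  [1,3,4,5,6,7,8,9]=15  [2,3,4,5,6,7,8,9]=20
  first=0(u) contributes 35
  first=2(i) contributes 21
|[w]| = 56

56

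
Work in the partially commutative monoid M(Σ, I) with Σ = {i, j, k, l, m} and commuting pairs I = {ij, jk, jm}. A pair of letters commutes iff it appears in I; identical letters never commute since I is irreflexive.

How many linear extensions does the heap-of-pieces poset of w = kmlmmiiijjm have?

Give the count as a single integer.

piece 0:k — minimal
piece 1:m rests on {0:k}
piece 2:l rests on {1:m}
piece 3:m rests on {2:l}
piece 4:m rests on {3:m}
piece 5:i rests on {4:m}
piece 6:i rests on {5:i}
piece 7:i rests on {6:i}
piece 8:j rests on {2:l}
piece 9:j rests on {8:j}
piece 10:m rests on {7:i}
minimal pieces: {0:k}
ways to finish when only these pieces remain (= sum over removing one remaining piece with nothing left below it):
  1 left: {9}→1  {10}→1
  2 left: {7,10}→1  {8,9}→1  {9,10}→2
  3 left: {6,7,10}→1  {7,9,10}→3  {8,9,10}→3
  4 left: {5,6,7,10}→1  {6,7,9,10}→4  {7,8,9,10}→6
  5 left: {4,5,6,7,10}→1  {5,6,7,9,10}→5  {6,7,8,9,10}→10
  6 left: {3,4,5,6,7,10}→1  {4,5,6,7,9,10}→6  {5,6,7,8,9,10}→15
  7 left: {3,4,5,6,7,9,10}→7  {4,5,6,7,8,9,10}→21
  8 left: {3,4,5,6,7,8,9,10}→28
  9 left: {2,3,4,5,6,7,8,9,10}→28
  placing 0:k first → 28 extensions

28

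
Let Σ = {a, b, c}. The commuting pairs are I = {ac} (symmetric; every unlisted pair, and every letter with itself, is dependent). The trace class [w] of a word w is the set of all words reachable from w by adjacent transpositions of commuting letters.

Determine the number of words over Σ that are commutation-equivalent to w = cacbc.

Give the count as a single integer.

3

#0=c has no predecessor
#1=a has no predecessor
#2=c depends on [0:c]
#3=b depends on [1:a, 2:c]
#4=c depends on [3:b]
sources: [0:c, 1:a]
N(rest) = Σ N(rest − s) over sources s of rest; N(one piece) = 1:
  size 1 → [4]=1
  size 2 → [3,4]=1
  size 3 → [1,3,4]=1  [2,3,4]=1
  first=0(c) contributes 2
  first=1(a) contributes 1
|[w]| = 3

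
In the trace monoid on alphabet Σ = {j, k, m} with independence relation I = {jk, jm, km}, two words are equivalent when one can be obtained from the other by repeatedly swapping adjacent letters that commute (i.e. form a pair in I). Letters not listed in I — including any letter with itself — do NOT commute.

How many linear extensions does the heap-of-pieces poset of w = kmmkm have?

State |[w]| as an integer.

#0=k has no predecessor
#1=m has no predecessor
#2=m depends on [1:m]
#3=k depends on [0:k]
#4=m depends on [2:m]
sources: [0:k, 1:m]
N(rest) = Σ N(rest − s) over sources s of rest; N(one piece) = 1:
  size 1 → [3]=1  [4]=1
  size 2 → [0,3]=1  [2,4]=1  [3,4]=2
  size 3 → [0,3,4]=3  [1,2,4]=1  [2,3,4]=3
  first=0(k) contributes 4
  first=1(m) contributes 6
|[w]| = 10

10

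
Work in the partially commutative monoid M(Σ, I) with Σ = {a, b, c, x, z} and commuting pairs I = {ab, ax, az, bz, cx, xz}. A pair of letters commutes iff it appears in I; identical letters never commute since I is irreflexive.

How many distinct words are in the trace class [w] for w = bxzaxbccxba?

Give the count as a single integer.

234

0(b) covers ∅
1(x) covers 0:b
2(z) covers ∅
3(a) covers ∅
4(x) covers 1:x
5(b) covers 4:x
6(c) covers 2:z, 3:a, 5:b
7(c) covers 6:c
8(x) covers 5:b
9(b) covers 7:c, 8:x
10(a) covers 7:c
floor of heap: 0:b, 2:z, 3:a
completions by unplaced set U, small U first (add the entries for U minus each lowest piece of U):
  |U|=1: {9}:1  {10}:1
  |U|=2: {8,9}:1  {9,10}:2
  |U|=3: {7,9,10}:2  {8,9,10}:3
  |U|=4: {6,7,9,10}:2  {7,8,9,10}:5
  |U|=5: {2,6,7,9,10}:2  {3,6,7,9,10}:2  {6,7,8,9,10}:7
  |U|=6: {2,3,6,7,9,10}:4  {2,6,7,8,9,10}:9  {3,6,7,8,9,10}:9  {5,6,7,8,9,10}:7
  |U|=7: {2,3,6,7,8,9,10}:22  {2,5,6,7,8,9,10}:16  {3,5,6,7,8,9,10}:16  {4,5,6,7,8,9,10}:7
  |U|=8: {1,4,5,6,7,8,9,10}:7  {2,3,5,6,7,8,9,10}:54  {2,4,5,6,7,8,9,10}:23  {3,4,5,6,7,8,9,10}:23
  |U|=9: {0,1,4,5,6,7,8,9,10}:7  {1,2,4,5,6,7,8,9,10}:30  {1,3,4,5,6,7,8,9,10}:30  {2,3,4,5,6,7,8,9,10}:100
  start at 0(b): 160
  start at 2(z): 37
  start at 3(a): 37
sum over floor = 234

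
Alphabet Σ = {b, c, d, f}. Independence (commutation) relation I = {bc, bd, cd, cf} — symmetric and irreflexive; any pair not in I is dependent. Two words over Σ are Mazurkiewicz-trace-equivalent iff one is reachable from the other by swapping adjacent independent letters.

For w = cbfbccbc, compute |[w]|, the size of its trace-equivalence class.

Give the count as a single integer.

#0=c has no predecessor
#1=b has no predecessor
#2=f depends on [1:b]
#3=b depends on [2:f]
#4=c depends on [0:c]
#5=c depends on [4:c]
#6=b depends on [3:b]
#7=c depends on [5:c]
sources: [0:c, 1:b]
N(rest) = Σ N(rest − s) over sources s of rest; N(one piece) = 1:
  size 1 → [6]=1  [7]=1
  size 2 → [3,6]=1  [5,7]=1  [6,7]=2
  size 3 → [2,3,6]=1  [3,6,7]=3  [4,5,7]=1  [5,6,7]=3
  size 4 → [0,4,5,7]=1  [1,2,3,6]=1  [2,3,6,7]=4  [3,5,6,7]=6  [4,5,6,7]=4
  size 5 → [0,4,5,6,7]=5  [1,2,3,6,7]=5  [2,3,5,6,7]=10  [3,4,5,6,7]=10
  size 6 → [0,3,4,5,6,7]=15  [1,2,3,5,6,7]=15  [2,3,4,5,6,7]=20
  first=0(c) contributes 35
  first=1(b) contributes 35
|[w]| = 70

70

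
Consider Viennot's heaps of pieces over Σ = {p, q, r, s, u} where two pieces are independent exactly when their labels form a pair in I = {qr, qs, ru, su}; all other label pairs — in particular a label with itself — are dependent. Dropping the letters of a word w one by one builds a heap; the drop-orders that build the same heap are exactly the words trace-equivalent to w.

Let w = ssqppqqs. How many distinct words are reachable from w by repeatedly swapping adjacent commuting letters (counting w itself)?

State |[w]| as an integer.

#0=s has no predecessor
#1=s depends on [0:s]
#2=q has no predecessor
#3=p depends on [1:s, 2:q]
#4=p depends on [3:p]
#5=q depends on [4:p]
#6=q depends on [5:q]
#7=s depends on [4:p]
sources: [0:s, 2:q]
N(rest) = Σ N(rest − s) over sources s of rest; N(one piece) = 1:
  size 1 → [6]=1  [7]=1
  size 2 → [5,6]=1  [6,7]=2
  size 3 → [5,6,7]=3
  size 4 → [4,5,6,7]=3
  size 5 → [3,4,5,6,7]=3
  size 6 → [1,3,4,5,6,7]=3  [2,3,4,5,6,7]=3
  first=0(s) contributes 6
  first=2(q) contributes 3
|[w]| = 9

9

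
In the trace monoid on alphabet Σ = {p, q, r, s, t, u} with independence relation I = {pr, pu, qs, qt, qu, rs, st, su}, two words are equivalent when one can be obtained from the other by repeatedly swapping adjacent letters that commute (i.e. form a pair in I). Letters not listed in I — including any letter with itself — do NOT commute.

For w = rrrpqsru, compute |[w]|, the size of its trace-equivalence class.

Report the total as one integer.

22

piece 0:r — minimal
piece 1:r rests on {0:r}
piece 2:r rests on {1:r}
piece 3:p — minimal
piece 4:q rests on {2:r, 3:p}
piece 5:s rests on {3:p}
piece 6:r rests on {4:q}
piece 7:u rests on {6:r}
minimal pieces: {0:r, 3:p}
ways to finish when only these pieces remain (= sum over removing one remaining piece with nothing left below it):
  1 left: {5}→1  {7}→1
  2 left: {5,7}→2  {6,7}→1
  3 left: {4,6,7}→1  {5,6,7}→3
  4 left: {2,4,6,7}→1  {4,5,6,7}→4
  5 left: {1,2,4,6,7}→1  {2,4,5,6,7}→5  {3,4,5,6,7}→4
  6 left: {0,1,2,4,6,7}→1  {1,2,4,5,6,7}→6  {2,3,4,5,6,7}→9
  placing 0:r first → 15 extensions
  placing 3:p first → 7 extensions
total linear extensions = 22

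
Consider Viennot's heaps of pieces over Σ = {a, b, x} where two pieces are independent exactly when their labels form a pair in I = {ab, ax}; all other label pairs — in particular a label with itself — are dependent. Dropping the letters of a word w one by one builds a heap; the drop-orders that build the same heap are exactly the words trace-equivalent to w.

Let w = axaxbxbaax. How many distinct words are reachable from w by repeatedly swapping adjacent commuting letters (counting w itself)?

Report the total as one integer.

0(a) covers ∅
1(x) covers ∅
2(a) covers 0:a
3(x) covers 1:x
4(b) covers 3:x
5(x) covers 4:b
6(b) covers 5:x
7(a) covers 2:a
8(a) covers 7:a
9(x) covers 6:b
floor of heap: 0:a, 1:x
completions by unplaced set U, small U first (add the entries for U minus each lowest piece of U):
  |U|=1: {8}:1  {9}:1
  |U|=2: {6,9}:1  {7,8}:1  {8,9}:2
  |U|=3: {2,7,8}:1  {5,6,9}:1  {6,8,9}:3  {7,8,9}:3
  |U|=4: {0,2,7,8}:1  {2,7,8,9}:4  {4,5,6,9}:1  {5,6,8,9}:4  {6,7,8,9}:6
  |U|=5: {0,2,7,8,9}:5  {2,6,7,8,9}:10  {3,4,5,6,9}:1  {4,5,6,8,9}:5  {5,6,7,8,9}:10
  |U|=6: {0,2,6,7,8,9}:15  {1,3,4,5,6,9}:1  {2,5,6,7,8,9}:20  {3,4,5,6,8,9}:6  {4,5,6,7,8,9}:15
  |U|=7: {0,2,5,6,7,8,9}:35  {1,3,4,5,6,8,9}:7  {2,4,5,6,7,8,9}:35  {3,4,5,6,7,8,9}:21
  |U|=8: {0,2,4,5,6,7,8,9}:70  {1,3,4,5,6,7,8,9}:28  {2,3,4,5,6,7,8,9}:56
  start at 0(a): 84
  start at 1(x): 126
sum over floor = 210

210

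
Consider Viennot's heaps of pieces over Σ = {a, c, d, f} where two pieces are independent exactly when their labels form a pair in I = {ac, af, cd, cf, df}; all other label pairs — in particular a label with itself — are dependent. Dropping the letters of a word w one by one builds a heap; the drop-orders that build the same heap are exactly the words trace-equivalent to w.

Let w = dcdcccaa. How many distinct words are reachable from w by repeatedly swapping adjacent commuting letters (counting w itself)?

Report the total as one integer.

piece 0:d — minimal
piece 1:c — minimal
piece 2:d rests on {0:d}
piece 3:c rests on {1:c}
piece 4:c rests on {3:c}
piece 5:c rests on {4:c}
piece 6:a rests on {2:d}
piece 7:a rests on {6:a}
minimal pieces: {0:d, 1:c}
ways to finish when only these pieces remain (= sum over removing one remaining piece with nothing left below it):
  1 left: {5}→1  {7}→1
  2 left: {4,5}→1  {5,7}→2  {6,7}→1
  3 left: {2,6,7}→1  {3,4,5}→1  {4,5,7}→3  {5,6,7}→3
  4 left: {0,2,6,7}→1  {1,3,4,5}→1  {2,5,6,7}→4  {3,4,5,7}→4  {4,5,6,7}→6
  5 left: {0,2,5,6,7}→5  {1,3,4,5,7}→5  {2,4,5,6,7}→10  {3,4,5,6,7}→10
  6 left: {0,2,4,5,6,7}→15  {1,3,4,5,6,7}→15  {2,3,4,5,6,7}→20
  placing 0:d first → 35 extensions
  placing 1:c first → 35 extensions
total linear extensions = 70

70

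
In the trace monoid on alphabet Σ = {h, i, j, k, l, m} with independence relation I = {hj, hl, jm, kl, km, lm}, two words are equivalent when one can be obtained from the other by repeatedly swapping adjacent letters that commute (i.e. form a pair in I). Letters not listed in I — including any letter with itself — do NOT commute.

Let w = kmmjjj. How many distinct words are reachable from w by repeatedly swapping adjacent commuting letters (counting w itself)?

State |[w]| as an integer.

drop 0:k onto floor
drop 1:m onto floor
drop 2:m onto {1:m}
drop 3:j onto {0:k}
drop 4:j onto {3:j}
drop 5:j onto {4:j}
ground layer = {0:k, 1:m}
drop-orders for the pieces not yet dropped (sum over which currently-grounded one goes next):
  1 to go: {2} 1  {5} 1
  2 to go: {1,2} 1  {2,5} 2  {4,5} 1
  3 to go: {1,2,5} 3  {2,4,5} 3  {3,4,5} 1
  4 to go: {0,3,4,5} 1  {1,2,4,5} 6  {2,3,4,5} 4
  if 0:k drops first: 10 orders
  if 1:m drops first: 5 orders
heap linearizations: 15

15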